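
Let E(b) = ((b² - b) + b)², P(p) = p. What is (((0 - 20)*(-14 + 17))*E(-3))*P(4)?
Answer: -19440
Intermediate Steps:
E(b) = b⁴ (E(b) = (b²)² = b⁴)
(((0 - 20)*(-14 + 17))*E(-3))*P(4) = (((0 - 20)*(-14 + 17))*(-3)⁴)*4 = (-20*3*81)*4 = -60*81*4 = -4860*4 = -19440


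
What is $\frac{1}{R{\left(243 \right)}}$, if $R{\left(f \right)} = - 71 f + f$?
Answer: $- \frac{1}{17010} \approx -5.8789 \cdot 10^{-5}$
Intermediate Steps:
$R{\left(f \right)} = - 70 f$
$\frac{1}{R{\left(243 \right)}} = \frac{1}{\left(-70\right) 243} = \frac{1}{-17010} = - \frac{1}{17010}$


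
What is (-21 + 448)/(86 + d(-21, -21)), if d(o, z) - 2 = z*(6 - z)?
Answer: -427/479 ≈ -0.89144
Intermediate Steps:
d(o, z) = 2 + z*(6 - z)
(-21 + 448)/(86 + d(-21, -21)) = (-21 + 448)/(86 + (2 - 1*(-21)² + 6*(-21))) = 427/(86 + (2 - 1*441 - 126)) = 427/(86 + (2 - 441 - 126)) = 427/(86 - 565) = 427/(-479) = 427*(-1/479) = -427/479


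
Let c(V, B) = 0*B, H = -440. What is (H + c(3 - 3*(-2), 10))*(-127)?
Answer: 55880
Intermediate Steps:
c(V, B) = 0
(H + c(3 - 3*(-2), 10))*(-127) = (-440 + 0)*(-127) = -440*(-127) = 55880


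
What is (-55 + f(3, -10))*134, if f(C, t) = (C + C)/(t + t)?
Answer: -37051/5 ≈ -7410.2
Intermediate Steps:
f(C, t) = C/t (f(C, t) = (2*C)/((2*t)) = (2*C)*(1/(2*t)) = C/t)
(-55 + f(3, -10))*134 = (-55 + 3/(-10))*134 = (-55 + 3*(-1/10))*134 = (-55 - 3/10)*134 = -553/10*134 = -37051/5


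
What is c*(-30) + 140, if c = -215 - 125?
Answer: 10340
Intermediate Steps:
c = -340
c*(-30) + 140 = -340*(-30) + 140 = 10200 + 140 = 10340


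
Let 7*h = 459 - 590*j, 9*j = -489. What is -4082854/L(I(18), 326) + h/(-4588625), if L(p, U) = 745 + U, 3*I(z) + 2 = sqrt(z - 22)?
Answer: -18734690910647/4914417375 ≈ -3812.2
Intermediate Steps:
j = -163/3 (j = (1/9)*(-489) = -163/3 ≈ -54.333)
I(z) = -2/3 + sqrt(-22 + z)/3 (I(z) = -2/3 + sqrt(z - 22)/3 = -2/3 + sqrt(-22 + z)/3)
h = 97547/21 (h = (459 - 590*(-163/3))/7 = (459 + 96170/3)/7 = (1/7)*(97547/3) = 97547/21 ≈ 4645.1)
-4082854/L(I(18), 326) + h/(-4588625) = -4082854/(745 + 326) + (97547/21)/(-4588625) = -4082854/1071 + (97547/21)*(-1/4588625) = -4082854*1/1071 - 97547/96361125 = -4082854/1071 - 97547/96361125 = -18734690910647/4914417375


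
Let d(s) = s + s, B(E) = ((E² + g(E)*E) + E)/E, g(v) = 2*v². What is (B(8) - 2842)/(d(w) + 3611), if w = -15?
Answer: -2705/3581 ≈ -0.75538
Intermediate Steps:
B(E) = (E + E² + 2*E³)/E (B(E) = ((E² + (2*E²)*E) + E)/E = ((E² + 2*E³) + E)/E = (E + E² + 2*E³)/E)
d(s) = 2*s
(B(8) - 2842)/(d(w) + 3611) = ((1 + 8 + 2*8²) - 2842)/(2*(-15) + 3611) = ((1 + 8 + 2*64) - 2842)/(-30 + 3611) = ((1 + 8 + 128) - 2842)/3581 = (137 - 2842)*(1/3581) = -2705*1/3581 = -2705/3581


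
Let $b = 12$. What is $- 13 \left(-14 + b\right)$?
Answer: $26$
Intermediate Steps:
$- 13 \left(-14 + b\right) = - 13 \left(-14 + 12\right) = \left(-13\right) \left(-2\right) = 26$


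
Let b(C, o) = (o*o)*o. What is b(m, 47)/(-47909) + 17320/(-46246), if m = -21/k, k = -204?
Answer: -2815591169/1107799807 ≈ -2.5416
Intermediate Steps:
m = 7/68 (m = -21/(-204) = -21*(-1/204) = 7/68 ≈ 0.10294)
b(C, o) = o³ (b(C, o) = o²*o = o³)
b(m, 47)/(-47909) + 17320/(-46246) = 47³/(-47909) + 17320/(-46246) = 103823*(-1/47909) + 17320*(-1/46246) = -103823/47909 - 8660/23123 = -2815591169/1107799807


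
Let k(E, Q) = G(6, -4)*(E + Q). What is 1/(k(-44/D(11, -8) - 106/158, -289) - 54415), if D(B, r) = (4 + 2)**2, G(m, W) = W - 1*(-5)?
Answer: -711/38895890 ≈ -1.8280e-5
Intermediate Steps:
G(m, W) = 5 + W (G(m, W) = W + 5 = 5 + W)
D(B, r) = 36 (D(B, r) = 6**2 = 36)
k(E, Q) = E + Q (k(E, Q) = (5 - 4)*(E + Q) = 1*(E + Q) = E + Q)
1/(k(-44/D(11, -8) - 106/158, -289) - 54415) = 1/(((-44/36 - 106/158) - 289) - 54415) = 1/(((-44*1/36 - 106*1/158) - 289) - 54415) = 1/(((-11/9 - 53/79) - 289) - 54415) = 1/((-1346/711 - 289) - 54415) = 1/(-206825/711 - 54415) = 1/(-38895890/711) = -711/38895890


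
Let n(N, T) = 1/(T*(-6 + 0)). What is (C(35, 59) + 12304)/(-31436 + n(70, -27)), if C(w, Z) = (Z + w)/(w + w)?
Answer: -840618/2147495 ≈ -0.39144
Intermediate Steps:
n(N, T) = -1/(6*T) (n(N, T) = 1/(T*(-6)) = 1/(-6*T) = -1/(6*T))
C(w, Z) = (Z + w)/(2*w) (C(w, Z) = (Z + w)/((2*w)) = (Z + w)*(1/(2*w)) = (Z + w)/(2*w))
(C(35, 59) + 12304)/(-31436 + n(70, -27)) = ((½)*(59 + 35)/35 + 12304)/(-31436 - ⅙/(-27)) = ((½)*(1/35)*94 + 12304)/(-31436 - ⅙*(-1/27)) = (47/35 + 12304)/(-31436 + 1/162) = 430687/(35*(-5092631/162)) = (430687/35)*(-162/5092631) = -840618/2147495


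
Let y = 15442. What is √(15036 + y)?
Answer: 7*√622 ≈ 174.58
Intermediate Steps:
√(15036 + y) = √(15036 + 15442) = √30478 = 7*√622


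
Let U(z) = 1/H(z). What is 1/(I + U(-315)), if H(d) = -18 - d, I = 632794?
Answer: 297/187939819 ≈ 1.5803e-6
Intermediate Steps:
U(z) = 1/(-18 - z)
1/(I + U(-315)) = 1/(632794 - 1/(18 - 315)) = 1/(632794 - 1/(-297)) = 1/(632794 - 1*(-1/297)) = 1/(632794 + 1/297) = 1/(187939819/297) = 297/187939819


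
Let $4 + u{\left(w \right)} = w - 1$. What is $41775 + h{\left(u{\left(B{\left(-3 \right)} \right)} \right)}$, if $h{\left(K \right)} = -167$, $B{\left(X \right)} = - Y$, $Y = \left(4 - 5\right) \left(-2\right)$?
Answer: $41608$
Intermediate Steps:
$Y = 2$ ($Y = \left(-1\right) \left(-2\right) = 2$)
$B{\left(X \right)} = -2$ ($B{\left(X \right)} = \left(-1\right) 2 = -2$)
$u{\left(w \right)} = -5 + w$ ($u{\left(w \right)} = -4 + \left(w - 1\right) = -4 + \left(-1 + w\right) = -5 + w$)
$41775 + h{\left(u{\left(B{\left(-3 \right)} \right)} \right)} = 41775 - 167 = 41608$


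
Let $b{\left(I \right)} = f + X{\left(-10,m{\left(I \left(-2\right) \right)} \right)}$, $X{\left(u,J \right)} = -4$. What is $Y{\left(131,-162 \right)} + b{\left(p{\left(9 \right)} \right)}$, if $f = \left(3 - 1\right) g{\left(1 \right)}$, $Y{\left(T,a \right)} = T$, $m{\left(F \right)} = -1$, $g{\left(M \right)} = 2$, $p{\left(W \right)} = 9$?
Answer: $131$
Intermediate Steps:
$f = 4$ ($f = \left(3 - 1\right) 2 = 2 \cdot 2 = 4$)
$b{\left(I \right)} = 0$ ($b{\left(I \right)} = 4 - 4 = 0$)
$Y{\left(131,-162 \right)} + b{\left(p{\left(9 \right)} \right)} = 131 + 0 = 131$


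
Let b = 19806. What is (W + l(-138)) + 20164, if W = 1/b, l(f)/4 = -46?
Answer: 395723881/19806 ≈ 19980.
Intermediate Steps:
l(f) = -184 (l(f) = 4*(-46) = -184)
W = 1/19806 ≈ 5.0490e-5
(W + l(-138)) + 20164 = (1/19806 - 184) + 20164 = -3644303/19806 + 20164 = 395723881/19806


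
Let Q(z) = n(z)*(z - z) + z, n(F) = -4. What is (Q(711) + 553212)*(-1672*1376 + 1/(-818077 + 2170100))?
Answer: -1723011535305691965/1352023 ≈ -1.2744e+12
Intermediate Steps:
Q(z) = z (Q(z) = -4*(z - z) + z = -4*0 + z = 0 + z = z)
(Q(711) + 553212)*(-1672*1376 + 1/(-818077 + 2170100)) = (711 + 553212)*(-1672*1376 + 1/(-818077 + 2170100)) = 553923*(-2300672 + 1/1352023) = 553923*(-3110561459455/1352023) = -1723011535305691965/1352023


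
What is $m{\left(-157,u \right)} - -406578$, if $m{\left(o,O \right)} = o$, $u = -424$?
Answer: $406421$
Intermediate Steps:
$m{\left(-157,u \right)} - -406578 = -157 - -406578 = -157 + 406578 = 406421$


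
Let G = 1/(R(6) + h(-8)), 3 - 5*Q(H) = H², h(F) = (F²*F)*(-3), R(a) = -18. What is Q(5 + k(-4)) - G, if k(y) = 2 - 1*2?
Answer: -33401/7590 ≈ -4.4007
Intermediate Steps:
k(y) = 0 (k(y) = 2 - 2 = 0)
h(F) = -3*F³ (h(F) = F³*(-3) = -3*F³)
Q(H) = ⅗ - H²/5
G = 1/1518 (G = 1/(-18 - 3*(-8)³) = 1/(-18 - 3*(-512)) = 1/(-18 + 1536) = 1/1518 ≈ 0.00065876)
Q(5 + k(-4)) - G = (⅗ - (5 + 0)²/5) - 1*1/1518 = (⅗ - ⅕*5²) - 1/1518 = (⅗ - ⅕*25) - 1/1518 = (⅗ - 5) - 1/1518 = -22/5 - 1/1518 = -33401/7590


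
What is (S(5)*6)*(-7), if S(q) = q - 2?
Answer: -126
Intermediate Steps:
S(q) = -2 + q
(S(5)*6)*(-7) = ((-2 + 5)*6)*(-7) = (3*6)*(-7) = 18*(-7) = -126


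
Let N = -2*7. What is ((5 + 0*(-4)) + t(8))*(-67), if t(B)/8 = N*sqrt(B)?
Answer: -335 + 15008*sqrt(2) ≈ 20890.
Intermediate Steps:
N = -14
t(B) = -112*sqrt(B) (t(B) = 8*(-14*sqrt(B)) = -112*sqrt(B))
((5 + 0*(-4)) + t(8))*(-67) = ((5 + 0*(-4)) - 224*sqrt(2))*(-67) = ((5 + 0) - 224*sqrt(2))*(-67) = (5 - 224*sqrt(2))*(-67) = -335 + 15008*sqrt(2)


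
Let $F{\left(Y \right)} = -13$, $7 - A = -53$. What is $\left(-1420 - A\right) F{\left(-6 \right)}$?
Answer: $19240$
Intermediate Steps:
$A = 60$ ($A = 7 - -53 = 7 + 53 = 60$)
$\left(-1420 - A\right) F{\left(-6 \right)} = \left(-1420 - 60\right) \left(-13\right) = \left(-1480\right) \left(-13\right) = 19240$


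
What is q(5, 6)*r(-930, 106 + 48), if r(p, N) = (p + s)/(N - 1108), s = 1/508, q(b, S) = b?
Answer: 2362195/484632 ≈ 4.8742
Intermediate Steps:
s = 1/508 ≈ 0.0019685
r(p, N) = (1/508 + p)/(-1108 + N) (r(p, N) = (p + 1/508)/(N - 1108) = (1/508 + p)/(-1108 + N))
q(5, 6)*r(-930, 106 + 48) = 5*((1/508 - 930)/(-1108 + (106 + 48))) = 5*(-472439/508/(-1108 + 154)) = 5*(-472439/508/(-954)) = 5*(-1/954*(-472439/508)) = 5*(472439/484632) = 2362195/484632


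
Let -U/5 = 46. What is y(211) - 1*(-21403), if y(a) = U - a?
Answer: 20962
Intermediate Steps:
U = -230 (U = -5*46 = -230)
y(a) = -230 - a
y(211) - 1*(-21403) = (-230 - 1*211) - 1*(-21403) = (-230 - 211) + 21403 = -441 + 21403 = 20962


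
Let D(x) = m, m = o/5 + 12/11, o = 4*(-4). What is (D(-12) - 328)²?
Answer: 329640336/3025 ≈ 1.0897e+5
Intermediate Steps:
o = -16
m = -116/55 (m = -16/5 + 12/11 = -116/55 ≈ -2.1091)
D(x) = -116/55
(D(-12) - 328)² = (-116/55 - 328)² = (-18156/55)² = 329640336/3025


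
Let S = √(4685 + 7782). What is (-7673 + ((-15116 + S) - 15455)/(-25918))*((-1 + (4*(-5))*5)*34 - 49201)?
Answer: 10465850920305/25918 + 52635*√12467/25918 ≈ 4.0381e+8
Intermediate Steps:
S = √12467 ≈ 111.66
(-7673 + ((-15116 + S) - 15455)/(-25918))*((-1 + (4*(-5))*5)*34 - 49201) = (-7673 + ((-15116 + √12467) - 15455)/(-25918))*((-1 + (4*(-5))*5)*34 - 49201) = (-7673 + (-30571 + √12467)*(-1/25918))*((-1 - 20*5)*34 - 49201) = (-7673 + (30571/25918 - √12467/25918))*((-1 - 100)*34 - 49201) = (-198838243/25918 - √12467/25918)*(-101*34 - 49201) = (-198838243/25918 - √12467/25918)*(-3434 - 49201) = (-198838243/25918 - √12467/25918)*(-52635) = 10465850920305/25918 + 52635*√12467/25918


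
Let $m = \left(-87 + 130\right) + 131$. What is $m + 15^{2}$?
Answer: $399$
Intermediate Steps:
$m = 174$ ($m = 43 + 131 = 174$)
$m + 15^{2} = 174 + 15^{2} = 174 + 225 = 399$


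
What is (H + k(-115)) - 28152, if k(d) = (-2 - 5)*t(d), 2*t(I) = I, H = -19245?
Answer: -93989/2 ≈ -46995.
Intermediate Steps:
t(I) = I/2
k(d) = -7*d/2 (k(d) = (-2 - 5)*(d/2) = -7*d/2)
(H + k(-115)) - 28152 = (-19245 - 7/2*(-115)) - 28152 = (-19245 + 805/2) - 28152 = -37685/2 - 28152 = -93989/2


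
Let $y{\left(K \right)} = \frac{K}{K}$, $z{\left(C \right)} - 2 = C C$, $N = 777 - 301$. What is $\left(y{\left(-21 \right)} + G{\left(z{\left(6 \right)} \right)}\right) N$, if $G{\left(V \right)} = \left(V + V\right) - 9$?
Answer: $32368$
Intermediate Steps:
$N = 476$ ($N = 777 - 301 = 476$)
$z{\left(C \right)} = 2 + C^{2}$ ($z{\left(C \right)} = 2 + C C = 2 + C^{2}$)
$y{\left(K \right)} = 1$
$G{\left(V \right)} = -9 + 2 V$ ($G{\left(V \right)} = 2 V - 9 = -9 + 2 V$)
$\left(y{\left(-21 \right)} + G{\left(z{\left(6 \right)} \right)}\right) N = \left(1 - \left(9 - 2 \left(2 + 6^{2}\right)\right)\right) 476 = \left(1 - \left(9 - 2 \left(2 + 36\right)\right)\right) 476 = \left(1 + \left(-9 + 2 \cdot 38\right)\right) 476 = \left(1 + \left(-9 + 76\right)\right) 476 = \left(1 + 67\right) 476 = 68 \cdot 476 = 32368$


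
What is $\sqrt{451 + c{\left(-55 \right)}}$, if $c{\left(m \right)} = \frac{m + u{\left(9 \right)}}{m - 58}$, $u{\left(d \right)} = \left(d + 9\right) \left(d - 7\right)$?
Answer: $\frac{\sqrt{5760966}}{113} \approx 21.241$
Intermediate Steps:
$u{\left(d \right)} = \left(-7 + d\right) \left(9 + d\right)$ ($u{\left(d \right)} = \left(9 + d\right) \left(-7 + d\right) = \left(-7 + d\right) \left(9 + d\right)$)
$c{\left(m \right)} = \frac{36 + m}{-58 + m}$ ($c{\left(m \right)} = \frac{m + \left(-63 + 9^{2} + 2 \cdot 9\right)}{m - 58} = \frac{m + \left(-63 + 81 + 18\right)}{-58 + m} = \frac{m + 36}{-58 + m} = \frac{36 + m}{-58 + m}$)
$\sqrt{451 + c{\left(-55 \right)}} = \sqrt{451 + \frac{36 - 55}{-58 - 55}} = \sqrt{451 + \frac{1}{-113} \left(-19\right)} = \sqrt{451 - - \frac{19}{113}} = \sqrt{451 + \frac{19}{113}} = \sqrt{\frac{50982}{113}} = \frac{\sqrt{5760966}}{113}$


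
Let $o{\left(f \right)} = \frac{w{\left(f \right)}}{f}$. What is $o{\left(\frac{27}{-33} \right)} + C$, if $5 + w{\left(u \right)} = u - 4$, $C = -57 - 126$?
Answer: $-171$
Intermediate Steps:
$C = -183$
$w{\left(u \right)} = -9 + u$ ($w{\left(u \right)} = -5 + \left(u - 4\right) = -5 + \left(-4 + u\right) = -9 + u$)
$o{\left(f \right)} = \frac{-9 + f}{f}$
$o{\left(\frac{27}{-33} \right)} + C = \frac{-9 + \frac{27}{-33}}{27 \frac{1}{-33}} - 183 = \frac{-9 + 27 \left(- \frac{1}{33}\right)}{27 \left(- \frac{1}{33}\right)} - 183 = \frac{-9 - \frac{9}{11}}{- \frac{9}{11}} - 183 = \left(- \frac{11}{9}\right) \left(- \frac{108}{11}\right) - 183 = 12 - 183 = -171$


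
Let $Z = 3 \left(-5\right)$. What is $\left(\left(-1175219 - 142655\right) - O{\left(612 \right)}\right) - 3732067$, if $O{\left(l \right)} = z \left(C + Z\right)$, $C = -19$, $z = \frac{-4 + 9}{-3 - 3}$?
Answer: $- \frac{15149908}{3} \approx -5.05 \cdot 10^{6}$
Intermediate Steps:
$z = - \frac{5}{6}$ ($z = \frac{5}{-6} = 5 \left(- \frac{1}{6}\right) = - \frac{5}{6} \approx -0.83333$)
$Z = -15$
$O{\left(l \right)} = \frac{85}{3}$ ($O{\left(l \right)} = - \frac{5 \left(-19 - 15\right)}{6} = \left(- \frac{5}{6}\right) \left(-34\right) = \frac{85}{3}$)
$\left(\left(-1175219 - 142655\right) - O{\left(612 \right)}\right) - 3732067 = \left(\left(-1175219 - 142655\right) - \frac{85}{3}\right) - 3732067 = \left(-1317874 - \frac{85}{3}\right) - 3732067 = - \frac{3953707}{3} - 3732067 = - \frac{15149908}{3}$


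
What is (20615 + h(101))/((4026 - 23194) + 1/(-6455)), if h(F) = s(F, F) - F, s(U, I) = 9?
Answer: -44158655/41243147 ≈ -1.0707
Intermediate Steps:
h(F) = 9 - F
(20615 + h(101))/((4026 - 23194) + 1/(-6455)) = (20615 + (9 - 1*101))/((4026 - 23194) + 1/(-6455)) = (20615 + (9 - 101))/(-19168 - 1/6455) = (20615 - 92)/(-123729441/6455) = 20523*(-6455/123729441) = -44158655/41243147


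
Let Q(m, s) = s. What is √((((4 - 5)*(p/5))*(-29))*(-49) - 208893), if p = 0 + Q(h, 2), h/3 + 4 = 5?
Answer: I*√5236535/5 ≈ 457.67*I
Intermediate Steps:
h = 3 (h = -12 + 3*5 = -12 + 15 = 3)
p = 2 (p = 0 + 2 = 2)
√((((4 - 5)*(p/5))*(-29))*(-49) - 208893) = √((((4 - 5)*(2/5))*(-29))*(-49) - 208893) = √((-2/5*(-29))*(-49) - 208893) = √((-1*⅖*(-29))*(-49) - 208893) = √(-⅖*(-29)*(-49) - 208893) = √((58/5)*(-49) - 208893) = √(-2842/5 - 208893) = √(-1047307/5) = I*√5236535/5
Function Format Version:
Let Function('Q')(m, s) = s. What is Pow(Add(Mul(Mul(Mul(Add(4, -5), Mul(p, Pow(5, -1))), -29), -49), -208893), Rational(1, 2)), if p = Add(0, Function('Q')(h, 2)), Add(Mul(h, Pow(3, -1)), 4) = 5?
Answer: Mul(Rational(1, 5), I, Pow(5236535, Rational(1, 2))) ≈ Mul(457.67, I)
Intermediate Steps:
h = 3 (h = Add(-12, Mul(3, 5)) = Add(-12, 15) = 3)
p = 2 (p = Add(0, 2) = 2)
Pow(Add(Mul(Mul(Mul(Add(4, -5), Mul(p, Pow(5, -1))), -29), -49), -208893), Rational(1, 2)) = Pow(Add(Mul(Mul(Mul(Add(4, -5), Mul(2, Pow(5, -1))), -29), -49), -208893), Rational(1, 2)) = Pow(Add(Mul(Mul(Mul(-1, Mul(2, Rational(1, 5))), -29), -49), -208893), Rational(1, 2)) = Pow(Add(Mul(Mul(Mul(-1, Rational(2, 5)), -29), -49), -208893), Rational(1, 2)) = Pow(Add(Mul(Mul(Rational(-2, 5), -29), -49), -208893), Rational(1, 2)) = Pow(Add(Mul(Rational(58, 5), -49), -208893), Rational(1, 2)) = Pow(Add(Rational(-2842, 5), -208893), Rational(1, 2)) = Pow(Rational(-1047307, 5), Rational(1, 2)) = Mul(Rational(1, 5), I, Pow(5236535, Rational(1, 2)))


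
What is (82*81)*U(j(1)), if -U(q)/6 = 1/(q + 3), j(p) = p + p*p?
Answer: -39852/5 ≈ -7970.4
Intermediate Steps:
j(p) = p + p²
U(q) = -6/(3 + q) (U(q) = -6/(q + 3) = -6/(3 + q))
(82*81)*U(j(1)) = (82*81)*(-6/(3 + 1*(1 + 1))) = 6642*(-6/(3 + 1*2)) = 6642*(-6/(3 + 2)) = 6642*(-6/5) = -39852/5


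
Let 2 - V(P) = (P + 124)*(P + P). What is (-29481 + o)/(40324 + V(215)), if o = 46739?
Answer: -8629/52722 ≈ -0.16367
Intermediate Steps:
V(P) = 2 - 2*P*(124 + P) (V(P) = 2 - (P + 124)*(P + P) = 2 - (124 + P)*2*P = 2 - 2*P*(124 + P))
(-29481 + o)/(40324 + V(215)) = (-29481 + 46739)/(40324 + (2 - 248*215 - 2*215**2)) = 17258/(40324 + (2 - 53320 - 2*46225)) = 17258/(40324 + (2 - 53320 - 92450)) = 17258/(40324 - 145768) = 17258/(-105444) = 17258*(-1/105444) = -8629/52722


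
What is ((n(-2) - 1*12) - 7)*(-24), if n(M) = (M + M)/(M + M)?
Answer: 432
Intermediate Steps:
n(M) = 1 (n(M) = (2*M)/((2*M)) = (2*M)*(1/(2*M)) = 1)
((n(-2) - 1*12) - 7)*(-24) = ((1 - 1*12) - 7)*(-24) = ((1 - 12) - 7)*(-24) = (-11 - 7)*(-24) = -18*(-24) = 432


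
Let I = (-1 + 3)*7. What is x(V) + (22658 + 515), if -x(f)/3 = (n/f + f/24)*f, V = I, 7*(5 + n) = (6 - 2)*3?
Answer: 324217/14 ≈ 23158.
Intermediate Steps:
n = -23/7 (n = -5 + ((6 - 2)*3)/7 = -5 + (4*3)/7 = -5 + (⅐)*12 = -5 + 12/7 = -23/7 ≈ -3.2857)
I = 14 (I = 2*7 = 14)
V = 14
x(f) = -3*f*(-23/(7*f) + f/24) (x(f) = -3*(-23/(7*f) + f/24)*f = -3*f*(-23/(7*f) + f/24))
x(V) + (22658 + 515) = (69/7 - ⅛*14²) + (22658 + 515) = (69/7 - ⅛*196) + 23173 = (69/7 - 49/2) + 23173 = -205/14 + 23173 = 324217/14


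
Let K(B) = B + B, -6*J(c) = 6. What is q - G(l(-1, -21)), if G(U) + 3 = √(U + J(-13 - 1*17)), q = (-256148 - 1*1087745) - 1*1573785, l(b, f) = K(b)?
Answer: -2917675 - I*√3 ≈ -2.9177e+6 - 1.732*I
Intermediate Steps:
J(c) = -1 (J(c) = -⅙*6 = -1)
K(B) = 2*B
l(b, f) = 2*b
q = -2917678 (q = (-256148 - 1087745) - 1573785 = -1343893 - 1573785 = -2917678)
G(U) = -3 + √(-1 + U) (G(U) = -3 + √(U - 1) = -3 + √(-1 + U))
q - G(l(-1, -21)) = -2917678 - (-3 + √(-1 + 2*(-1))) = -2917678 - (-3 + √(-1 - 2)) = -2917678 - (-3 + √(-3)) = -2917678 - (-3 + I*√3) = -2917678 + (3 - I*√3) = -2917675 - I*√3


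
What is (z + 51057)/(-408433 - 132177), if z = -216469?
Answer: 82706/270305 ≈ 0.30597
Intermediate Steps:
(z + 51057)/(-408433 - 132177) = (-216469 + 51057)/(-408433 - 132177) = -165412/(-540610) = -165412*(-1/540610) = 82706/270305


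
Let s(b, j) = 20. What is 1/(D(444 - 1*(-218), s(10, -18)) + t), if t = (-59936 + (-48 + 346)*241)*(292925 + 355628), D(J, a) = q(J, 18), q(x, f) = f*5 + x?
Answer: 1/7706107498 ≈ 1.2977e-10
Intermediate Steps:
q(x, f) = x + 5*f (q(x, f) = 5*f + x = x + 5*f)
D(J, a) = 90 + J (D(J, a) = J + 5*18 = J + 90 = 90 + J)
t = 7706106746 (t = (-59936 + 298*241)*648553 = (-59936 + 71818)*648553 = 11882*648553 = 7706106746)
1/(D(444 - 1*(-218), s(10, -18)) + t) = 1/((90 + (444 - 1*(-218))) + 7706106746) = 1/((90 + (444 + 218)) + 7706106746) = 1/((90 + 662) + 7706106746) = 1/(752 + 7706106746) = 1/7706107498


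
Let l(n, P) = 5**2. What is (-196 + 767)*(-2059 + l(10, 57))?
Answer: -1161414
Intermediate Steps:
l(n, P) = 25
(-196 + 767)*(-2059 + l(10, 57)) = (-196 + 767)*(-2059 + 25) = 571*(-2034) = -1161414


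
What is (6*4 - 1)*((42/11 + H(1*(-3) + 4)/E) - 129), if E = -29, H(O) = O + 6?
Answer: -920230/319 ≈ -2884.7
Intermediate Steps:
H(O) = 6 + O
(6*4 - 1)*((42/11 + H(1*(-3) + 4)/E) - 129) = (6*4 - 1)*((42/11 + (6 + (1*(-3) + 4))/(-29)) - 129) = (24 - 1)*((42*(1/11) + (6 + (-3 + 4))*(-1/29)) - 129) = 23*((42/11 + (6 + 1)*(-1/29)) - 129) = 23*((42/11 + 7*(-1/29)) - 129) = 23*((42/11 - 7/29) - 129) = 23*(1141/319 - 129) = 23*(-40010/319) = -920230/319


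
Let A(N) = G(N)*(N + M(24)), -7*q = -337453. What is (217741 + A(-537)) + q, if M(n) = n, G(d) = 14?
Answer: 1811366/7 ≈ 2.5877e+5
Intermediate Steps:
q = 337453/7 (q = -⅐*(-337453) = 337453/7 ≈ 48208.)
A(N) = 336 + 14*N (A(N) = 14*(N + 24) = 14*(24 + N) = 336 + 14*N)
(217741 + A(-537)) + q = (217741 + (336 + 14*(-537))) + 337453/7 = (217741 + (336 - 7518)) + 337453/7 = (217741 - 7182) + 337453/7 = 210559 + 337453/7 = 1811366/7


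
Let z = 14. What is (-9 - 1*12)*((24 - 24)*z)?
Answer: 0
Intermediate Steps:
(-9 - 1*12)*((24 - 24)*z) = (-9 - 1*12)*((24 - 24)*14) = (-9 - 12)*(0*14) = -21*0 = 0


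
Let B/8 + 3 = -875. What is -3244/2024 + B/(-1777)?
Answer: 2112997/899162 ≈ 2.3500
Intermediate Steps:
B = -7024 (B = -24 + 8*(-875) = -24 - 7000 = -7024)
-3244/2024 + B/(-1777) = -3244/2024 - 7024/(-1777) = -3244*1/2024 - 7024*(-1/1777) = -811/506 + 7024/1777 = 2112997/899162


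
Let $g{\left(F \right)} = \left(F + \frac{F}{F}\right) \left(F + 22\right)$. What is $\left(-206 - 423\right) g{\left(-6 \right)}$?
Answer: $50320$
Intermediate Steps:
$g{\left(F \right)} = \left(1 + F\right) \left(22 + F\right)$ ($g{\left(F \right)} = \left(F + 1\right) \left(22 + F\right) = \left(1 + F\right) \left(22 + F\right)$)
$\left(-206 - 423\right) g{\left(-6 \right)} = \left(-206 - 423\right) \left(22 + \left(-6\right)^{2} + 23 \left(-6\right)\right) = - 629 \left(22 + 36 - 138\right) = \left(-629\right) \left(-80\right) = 50320$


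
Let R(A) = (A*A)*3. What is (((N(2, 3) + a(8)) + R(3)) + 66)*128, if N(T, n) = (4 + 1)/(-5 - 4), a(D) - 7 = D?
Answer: 123776/9 ≈ 13753.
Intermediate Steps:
R(A) = 3*A**2 (R(A) = A**2*3 = 3*A**2)
a(D) = 7 + D
N(T, n) = -5/9 (N(T, n) = 5/(-9) = 5*(-1/9) = -5/9)
(((N(2, 3) + a(8)) + R(3)) + 66)*128 = (((-5/9 + (7 + 8)) + 3*3**2) + 66)*128 = (((-5/9 + 15) + 3*9) + 66)*128 = ((130/9 + 27) + 66)*128 = (373/9 + 66)*128 = (967/9)*128 = 123776/9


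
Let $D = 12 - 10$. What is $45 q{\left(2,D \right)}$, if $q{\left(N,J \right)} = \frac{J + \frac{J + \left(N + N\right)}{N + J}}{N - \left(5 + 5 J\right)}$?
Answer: $- \frac{315}{26} \approx -12.115$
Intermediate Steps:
$D = 2$ ($D = 12 - 10 = 2$)
$q{\left(N,J \right)} = \frac{J + \frac{J + 2 N}{J + N}}{-5 + N - 5 J}$ ($q{\left(N,J \right)} = \frac{J + \frac{J + 2 N}{J + N}}{N - \left(5 + 5 J\right)} = \frac{J + \frac{J + 2 N}{J + N}}{-5 + N - 5 J}$)
$45 q{\left(2,D \right)} = 45 \frac{\left(-1\right) 2 - 2^{2} - 4 - 2 \cdot 2}{- 2^{2} + 5 \cdot 2 + 5 \cdot 2 + 5 \cdot 2^{2} + 4 \cdot 2 \cdot 2} = 45 \frac{-2 - 4 - 4 - 4}{\left(-1\right) 4 + 10 + 10 + 5 \cdot 4 + 16} = 45 \frac{-2 - 4 - 4 - 4}{-4 + 10 + 10 + 20 + 16} = 45 \cdot \frac{1}{52} \left(-14\right) = 45 \left(- \frac{7}{26}\right) = - \frac{315}{26}$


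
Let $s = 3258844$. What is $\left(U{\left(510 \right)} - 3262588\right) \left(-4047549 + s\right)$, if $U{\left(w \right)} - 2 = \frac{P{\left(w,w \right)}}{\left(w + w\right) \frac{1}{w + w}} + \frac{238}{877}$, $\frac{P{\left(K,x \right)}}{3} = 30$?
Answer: $\frac{2256649650323570}{877} \approx 2.5731 \cdot 10^{12}$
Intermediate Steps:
$P{\left(K,x \right)} = 90$ ($P{\left(K,x \right)} = 3 \cdot 30 = 90$)
$U{\left(w \right)} = \frac{80922}{877}$ ($U{\left(w \right)} = 2 + \left(\frac{90}{\left(w + w\right) \frac{1}{w + w}} + \frac{238}{877}\right) = 2 + \left(\frac{90}{2 w \frac{1}{2 w}} + 238 \cdot \frac{1}{877}\right) = 2 + \left(\frac{90}{2 w \frac{1}{2 w}} + \frac{238}{877}\right) = 2 + \left(\frac{90}{1} + \frac{238}{877}\right) = 2 + \left(90 \cdot 1 + \frac{238}{877}\right) = 2 + \left(90 + \frac{238}{877}\right) = 2 + \frac{79168}{877} = \frac{80922}{877}$)
$\left(U{\left(510 \right)} - 3262588\right) \left(-4047549 + s\right) = \left(\frac{80922}{877} - 3262588\right) \left(-4047549 + 3258844\right) = \left(- \frac{2861208754}{877}\right) \left(-788705\right) = \frac{2256649650323570}{877}$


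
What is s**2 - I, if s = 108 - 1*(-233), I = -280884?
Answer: 397165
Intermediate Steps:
s = 341 (s = 108 + 233 = 341)
s**2 - I = 341**2 - 1*(-280884) = 116281 + 280884 = 397165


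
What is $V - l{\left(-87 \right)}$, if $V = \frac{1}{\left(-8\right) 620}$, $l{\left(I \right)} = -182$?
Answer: $\frac{902719}{4960} \approx 182.0$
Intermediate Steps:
$V = - \frac{1}{4960}$ ($V = \frac{1}{-4960} = - \frac{1}{4960} \approx -0.00020161$)
$V - l{\left(-87 \right)} = - \frac{1}{4960} - -182 = - \frac{1}{4960} + 182 = \frac{902719}{4960}$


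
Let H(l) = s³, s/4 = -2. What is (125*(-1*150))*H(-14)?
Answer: 9600000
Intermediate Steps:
s = -8 (s = 4*(-2) = -8)
H(l) = -512 (H(l) = (-8)³ = -512)
(125*(-1*150))*H(-14) = (125*(-1*150))*(-512) = (125*(-150))*(-512) = -18750*(-512) = 9600000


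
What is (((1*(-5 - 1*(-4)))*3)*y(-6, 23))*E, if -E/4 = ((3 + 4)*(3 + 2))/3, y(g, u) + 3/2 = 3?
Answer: 210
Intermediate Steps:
y(g, u) = 3/2 (y(g, u) = -3/2 + 3 = 3/2)
E = -140/3 (E = -4*(3 + 4)*(3 + 2)/3 = -4*7*5/3 = -4*35/3 = -140/3 ≈ -46.667)
(((1*(-5 - 1*(-4)))*3)*y(-6, 23))*E = (((1*(-5 - 1*(-4)))*3)*(3/2))*(-140/3) = (((1*(-5 + 4))*3)*(3/2))*(-140/3) = (((1*(-1))*3)*(3/2))*(-140/3) = (-1*3*(3/2))*(-140/3) = -3*3/2*(-140/3) = -9/2*(-140/3) = 210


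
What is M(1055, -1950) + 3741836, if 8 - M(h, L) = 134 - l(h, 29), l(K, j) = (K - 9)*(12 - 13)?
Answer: 3740664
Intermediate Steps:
l(K, j) = 9 - K (l(K, j) = (-9 + K)*(-1) = 9 - K)
M(h, L) = -117 - h (M(h, L) = 8 - (134 - (9 - h)) = 8 - (134 + (-9 + h)) = 8 - (125 + h) = 8 + (-125 - h) = -117 - h)
M(1055, -1950) + 3741836 = (-117 - 1*1055) + 3741836 = (-117 - 1055) + 3741836 = -1172 + 3741836 = 3740664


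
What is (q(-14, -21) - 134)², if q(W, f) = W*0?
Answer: 17956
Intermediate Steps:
q(W, f) = 0
(q(-14, -21) - 134)² = (0 - 134)² = (-134)² = 17956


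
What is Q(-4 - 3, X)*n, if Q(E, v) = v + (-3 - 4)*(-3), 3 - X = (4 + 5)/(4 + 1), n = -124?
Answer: -13764/5 ≈ -2752.8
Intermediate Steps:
X = 6/5 (X = 3 - (4 + 5)/(4 + 1) = 3 - 9/5 = 6/5 ≈ 1.2000)
Q(E, v) = 21 + v (Q(E, v) = v - 7*(-3) = v + 21 = 21 + v)
Q(-4 - 3, X)*n = (21 + 6/5)*(-124) = (111/5)*(-124) = -13764/5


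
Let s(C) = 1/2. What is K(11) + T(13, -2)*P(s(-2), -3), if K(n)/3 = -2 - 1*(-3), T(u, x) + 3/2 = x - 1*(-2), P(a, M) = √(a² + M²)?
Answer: 3 - 3*√37/4 ≈ -1.5621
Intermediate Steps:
s(C) = ½
P(a, M) = √(M² + a²)
T(u, x) = ½ + x (T(u, x) = -3/2 + (x - 1*(-2)) = -3/2 + (x + 2) = -3/2 + (2 + x) = ½ + x)
K(n) = 3 (K(n) = 3*(-2 - 1*(-3)) = 3*(-2 + 3) = 3*1 = 3)
K(11) + T(13, -2)*P(s(-2), -3) = 3 + (½ - 2)*√((-3)² + (½)²) = 3 - 3*√(9 + ¼)/2 = 3 - 3*√37/4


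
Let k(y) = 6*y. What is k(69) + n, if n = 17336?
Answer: 17750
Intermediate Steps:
k(69) + n = 6*69 + 17336 = 414 + 17336 = 17750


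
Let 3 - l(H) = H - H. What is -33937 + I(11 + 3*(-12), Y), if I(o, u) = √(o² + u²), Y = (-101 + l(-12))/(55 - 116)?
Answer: -33937 + √2335229/61 ≈ -33912.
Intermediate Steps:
l(H) = 3 (l(H) = 3 - (H - H) = 3 - 1*0 = 3 + 0 = 3)
Y = 98/61 (Y = (-101 + 3)/(55 - 116) = -98/(-61) = -98*(-1/61) = 98/61 ≈ 1.6066)
-33937 + I(11 + 3*(-12), Y) = -33937 + √((11 + 3*(-12))² + (98/61)²) = -33937 + √((11 - 36)² + 9604/3721) = -33937 + √((-25)² + 9604/3721) = -33937 + √(625 + 9604/3721) = -33937 + √(2335229/3721) = -33937 + √2335229/61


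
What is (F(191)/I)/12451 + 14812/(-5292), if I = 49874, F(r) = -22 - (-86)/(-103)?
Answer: -16917700836133/6044320257129 ≈ -2.7989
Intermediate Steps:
F(r) = -2352/103 (F(r) = -22 - (-86)*(-1)/103 = -22 - 1*86/103 = -22 - 86/103 = -2352/103)
(F(191)/I)/12451 + 14812/(-5292) = -2352/103/49874/12451 + 14812/(-5292) = -2352/103*1/49874*(1/12451) + 14812*(-1/5292) = -1176/2568511*1/12451 - 529/189 = -1176/31980530461 - 529/189 = -16917700836133/6044320257129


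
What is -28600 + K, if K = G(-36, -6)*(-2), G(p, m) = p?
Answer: -28528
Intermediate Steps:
K = 72 (K = -36*(-2) = 72)
-28600 + K = -28600 + 72 = -28528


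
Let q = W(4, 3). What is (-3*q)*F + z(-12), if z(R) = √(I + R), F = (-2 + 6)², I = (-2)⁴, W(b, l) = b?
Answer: -190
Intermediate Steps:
I = 16
q = 4
F = 16 (F = 4² = 16)
z(R) = √(16 + R)
(-3*q)*F + z(-12) = -3*4*16 + √(16 - 12) = -12*16 + √4 = -192 + 2 = -190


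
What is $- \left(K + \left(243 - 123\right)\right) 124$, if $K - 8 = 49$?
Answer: $-21948$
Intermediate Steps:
$K = 57$ ($K = 8 + 49 = 57$)
$- \left(K + \left(243 - 123\right)\right) 124 = - \left(57 + \left(243 - 123\right)\right) 124 = - \left(57 + 120\right) 124 = - 177 \cdot 124 = \left(-1\right) 21948 = -21948$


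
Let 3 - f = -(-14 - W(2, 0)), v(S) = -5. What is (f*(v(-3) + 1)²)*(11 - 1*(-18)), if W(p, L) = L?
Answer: -5104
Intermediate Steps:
f = -11 (f = 3 - (-1)*(-14 - 1*0) = 3 - (-1)*(-14 + 0) = 3 - (-1)*(-14) = 3 - 1*14 = 3 - 14 = -11)
(f*(v(-3) + 1)²)*(11 - 1*(-18)) = (-11*(-5 + 1)²)*(11 - 1*(-18)) = (-11*(-4)²)*(11 + 18) = -11*16*29 = -176*29 = -5104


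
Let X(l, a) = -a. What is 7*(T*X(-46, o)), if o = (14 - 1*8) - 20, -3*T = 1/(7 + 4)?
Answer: -98/33 ≈ -2.9697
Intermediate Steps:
T = -1/33 (T = -1/(3*(7 + 4)) = -1/3/11 = -1/3*1/11 = -1/33 ≈ -0.030303)
o = -14 (o = (14 - 8) - 20 = 6 - 20 = -14)
7*(T*X(-46, o)) = 7*(-(-1)*(-14)/33) = 7*(-1/33*14) = 7*(-14/33) = -98/33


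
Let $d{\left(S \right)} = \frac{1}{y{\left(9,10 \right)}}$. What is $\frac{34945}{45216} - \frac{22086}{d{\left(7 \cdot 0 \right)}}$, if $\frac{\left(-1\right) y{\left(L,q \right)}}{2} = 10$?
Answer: $\frac{19972846465}{45216} \approx 4.4172 \cdot 10^{5}$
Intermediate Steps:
$y{\left(L,q \right)} = -20$ ($y{\left(L,q \right)} = \left(-2\right) 10 = -20$)
$d{\left(S \right)} = - \frac{1}{20}$ ($d{\left(S \right)} = \frac{1}{-20} = - \frac{1}{20}$)
$\frac{34945}{45216} - \frac{22086}{d{\left(7 \cdot 0 \right)}} = \frac{34945}{45216} - \frac{22086}{- \frac{1}{20}} = 34945 \cdot \frac{1}{45216} - -441720 = \frac{34945}{45216} + 441720 = \frac{19972846465}{45216}$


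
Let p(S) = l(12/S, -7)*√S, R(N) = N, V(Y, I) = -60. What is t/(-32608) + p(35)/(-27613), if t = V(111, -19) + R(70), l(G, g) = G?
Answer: -5/16304 - 12*√35/966455 ≈ -0.00038013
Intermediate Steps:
p(S) = 12/√S (p(S) = (12/S)*√S = 12/√S)
t = 10 (t = -60 + 70 = 10)
t/(-32608) + p(35)/(-27613) = 10/(-32608) + (12/√35)/(-27613) = 10*(-1/32608) + (12*(√35/35))*(-1/27613) = -5/16304 + (12*√35/35)*(-1/27613) = -5/16304 - 12*√35/966455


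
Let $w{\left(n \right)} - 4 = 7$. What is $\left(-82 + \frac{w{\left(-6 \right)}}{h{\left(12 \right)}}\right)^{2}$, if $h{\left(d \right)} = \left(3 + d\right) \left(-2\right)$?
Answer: $\frac{6105841}{900} \approx 6784.3$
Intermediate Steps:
$w{\left(n \right)} = 11$ ($w{\left(n \right)} = 4 + 7 = 11$)
$h{\left(d \right)} = -6 - 2 d$
$\left(-82 + \frac{w{\left(-6 \right)}}{h{\left(12 \right)}}\right)^{2} = \left(-82 + \frac{11}{-6 - 24}\right)^{2} = \left(-82 + \frac{11}{-30}\right)^{2} = \left(-82 + 11 \left(- \frac{1}{30}\right)\right)^{2} = \left(-82 - \frac{11}{30}\right)^{2} = \left(- \frac{2471}{30}\right)^{2} = \frac{6105841}{900}$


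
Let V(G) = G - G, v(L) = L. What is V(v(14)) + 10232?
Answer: 10232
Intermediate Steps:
V(G) = 0
V(v(14)) + 10232 = 0 + 10232 = 10232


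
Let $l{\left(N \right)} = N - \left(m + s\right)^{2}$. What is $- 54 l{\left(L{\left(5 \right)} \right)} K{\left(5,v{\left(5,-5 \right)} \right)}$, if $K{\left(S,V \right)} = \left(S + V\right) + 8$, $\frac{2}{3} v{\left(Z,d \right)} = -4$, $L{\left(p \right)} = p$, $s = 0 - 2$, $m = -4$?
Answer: $11718$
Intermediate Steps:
$s = -2$
$v{\left(Z,d \right)} = -6$ ($v{\left(Z,d \right)} = \frac{3}{2} \left(-4\right) = -6$)
$K{\left(S,V \right)} = 8 + S + V$
$l{\left(N \right)} = -36 + N$ ($l{\left(N \right)} = N - \left(-4 - 2\right)^{2} = N - \left(-6\right)^{2} = N - 36 = -36 + N$)
$- 54 l{\left(L{\left(5 \right)} \right)} K{\left(5,v{\left(5,-5 \right)} \right)} = - 54 \left(-36 + 5\right) \left(8 + 5 - 6\right) = \left(-54\right) \left(-31\right) 7 = 1674 \cdot 7 = 11718$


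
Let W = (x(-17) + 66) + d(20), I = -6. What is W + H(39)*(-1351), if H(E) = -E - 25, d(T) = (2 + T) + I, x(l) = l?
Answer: 86529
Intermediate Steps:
d(T) = -4 + T (d(T) = (2 + T) - 6 = -4 + T)
W = 65 (W = (-17 + 66) + (-4 + 20) = 49 + 16 = 65)
H(E) = -25 - E
W + H(39)*(-1351) = 65 + (-25 - 1*39)*(-1351) = 65 + (-25 - 39)*(-1351) = 65 - 64*(-1351) = 65 + 86464 = 86529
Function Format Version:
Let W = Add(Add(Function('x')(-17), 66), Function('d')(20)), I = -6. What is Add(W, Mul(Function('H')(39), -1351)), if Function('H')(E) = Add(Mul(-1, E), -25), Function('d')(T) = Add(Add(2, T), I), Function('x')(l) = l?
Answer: 86529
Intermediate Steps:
Function('d')(T) = Add(-4, T) (Function('d')(T) = Add(Add(2, T), -6) = Add(-4, T))
W = 65 (W = Add(Add(-17, 66), Add(-4, 20)) = Add(49, 16) = 65)
Function('H')(E) = Add(-25, Mul(-1, E))
Add(W, Mul(Function('H')(39), -1351)) = Add(65, Mul(Add(-25, Mul(-1, 39)), -1351)) = Add(65, Mul(Add(-25, -39), -1351)) = Add(65, Mul(-64, -1351)) = Add(65, 86464) = 86529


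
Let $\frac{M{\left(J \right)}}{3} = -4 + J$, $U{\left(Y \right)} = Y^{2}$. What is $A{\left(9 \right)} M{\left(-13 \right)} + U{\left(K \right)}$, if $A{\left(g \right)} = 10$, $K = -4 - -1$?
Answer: $-501$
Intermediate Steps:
$K = -3$ ($K = -4 + 1 = -3$)
$M{\left(J \right)} = -12 + 3 J$ ($M{\left(J \right)} = 3 \left(-4 + J\right) = -12 + 3 J$)
$A{\left(9 \right)} M{\left(-13 \right)} + U{\left(K \right)} = 10 \left(-12 + 3 \left(-13\right)\right) + \left(-3\right)^{2} = 10 \left(-12 - 39\right) + 9 = 10 \left(-51\right) + 9 = -510 + 9 = -501$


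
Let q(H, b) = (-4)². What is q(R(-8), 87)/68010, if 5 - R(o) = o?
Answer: 8/34005 ≈ 0.00023526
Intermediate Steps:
R(o) = 5 - o
q(H, b) = 16
q(R(-8), 87)/68010 = 16/68010 = 16*(1/68010) = 8/34005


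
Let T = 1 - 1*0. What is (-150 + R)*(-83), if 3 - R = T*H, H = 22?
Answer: 14027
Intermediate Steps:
T = 1 (T = 1 + 0 = 1)
R = -19 (R = 3 - 22 = -19)
(-150 + R)*(-83) = (-150 - 19)*(-83) = -169*(-83) = 14027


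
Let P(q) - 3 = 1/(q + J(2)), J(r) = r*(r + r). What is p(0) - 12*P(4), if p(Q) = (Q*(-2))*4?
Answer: -37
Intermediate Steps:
J(r) = 2*r² (J(r) = r*(2*r) = 2*r²)
P(q) = 3 + 1/(8 + q) (P(q) = 3 + 1/(q + 2*2²) = 3 + 1/(q + 2*4) = 3 + 1/(q + 8) = 3 + 1/(8 + q))
p(Q) = -8*Q (p(Q) = -2*Q*4 = -8*Q)
p(0) - 12*P(4) = -8*0 - 12*(25 + 3*4)/(8 + 4) = 0 - 12*(25 + 12)/12 = 0 - 37 = -37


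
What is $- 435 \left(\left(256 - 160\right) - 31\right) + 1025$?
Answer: $-27250$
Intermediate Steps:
$- 435 \left(\left(256 - 160\right) - 31\right) + 1025 = - 435 \left(96 - 31\right) + 1025 = \left(-435\right) 65 + 1025 = -28275 + 1025 = -27250$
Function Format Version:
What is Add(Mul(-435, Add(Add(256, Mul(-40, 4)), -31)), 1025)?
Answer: -27250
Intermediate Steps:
Add(Mul(-435, Add(Add(256, Mul(-40, 4)), -31)), 1025) = Add(Mul(-435, Add(Add(256, -160), -31)), 1025) = Add(Mul(-435, Add(96, -31)), 1025) = Add(Mul(-435, 65), 1025) = Add(-28275, 1025) = -27250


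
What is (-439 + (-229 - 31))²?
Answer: 488601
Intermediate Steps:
(-439 + (-229 - 31))² = (-439 - 260)² = (-699)² = 488601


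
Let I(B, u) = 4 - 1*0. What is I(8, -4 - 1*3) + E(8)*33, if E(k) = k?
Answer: 268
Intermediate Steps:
I(B, u) = 4 (I(B, u) = 4 + 0 = 4)
I(8, -4 - 1*3) + E(8)*33 = 4 + 8*33 = 4 + 264 = 268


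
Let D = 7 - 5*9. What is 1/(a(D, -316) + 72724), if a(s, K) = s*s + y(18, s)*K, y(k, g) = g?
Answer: 1/86176 ≈ 1.1604e-5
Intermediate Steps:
D = -38 (D = 7 - 45 = -38)
a(s, K) = s² + K*s (a(s, K) = s*s + s*K = s² + K*s)
1/(a(D, -316) + 72724) = 1/(-38*(-316 - 38) + 72724) = 1/(-38*(-354) + 72724) = 1/(13452 + 72724) = 1/86176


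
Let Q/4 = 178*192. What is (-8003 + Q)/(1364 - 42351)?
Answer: -128701/40987 ≈ -3.1400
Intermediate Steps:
Q = 136704 (Q = 4*(178*192) = 4*34176 = 136704)
(-8003 + Q)/(1364 - 42351) = (-8003 + 136704)/(1364 - 42351) = 128701/(-40987) = 128701*(-1/40987) = -128701/40987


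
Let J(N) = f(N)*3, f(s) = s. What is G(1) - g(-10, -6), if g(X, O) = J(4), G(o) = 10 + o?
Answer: -1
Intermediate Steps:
J(N) = 3*N (J(N) = N*3 = 3*N)
g(X, O) = 12 (g(X, O) = 3*4 = 12)
G(1) - g(-10, -6) = (10 + 1) - 1*12 = 11 - 12 = -1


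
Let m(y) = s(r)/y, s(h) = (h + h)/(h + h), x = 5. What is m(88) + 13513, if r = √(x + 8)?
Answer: 1189145/88 ≈ 13513.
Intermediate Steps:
r = √13 (r = √(5 + 8) = √13 ≈ 3.6056)
s(h) = 1 (s(h) = (2*h)/((2*h)) = (2*h)*(1/(2*h)) = 1)
m(y) = 1/y
m(88) + 13513 = 1/88 + 13513 = 1189145/88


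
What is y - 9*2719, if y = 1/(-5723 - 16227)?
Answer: -537138451/21950 ≈ -24471.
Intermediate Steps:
y = -1/21950 (y = 1/(-21950) = -1/21950 ≈ -4.5558e-5)
y - 9*2719 = -1/21950 - 9*2719 = -1/21950 - 24471 = -537138451/21950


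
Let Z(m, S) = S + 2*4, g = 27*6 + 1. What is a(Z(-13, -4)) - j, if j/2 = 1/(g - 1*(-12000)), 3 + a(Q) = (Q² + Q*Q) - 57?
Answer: -340566/12163 ≈ -28.000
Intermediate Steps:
g = 163 (g = 162 + 1 = 163)
Z(m, S) = 8 + S (Z(m, S) = S + 8 = 8 + S)
a(Q) = -60 + 2*Q² (a(Q) = -3 + ((Q² + Q*Q) - 57) = -3 + ((Q² + Q²) - 57) = -3 + (2*Q² - 57) = -3 + (-57 + 2*Q²) = -60 + 2*Q²)
j = 2/12163 (j = 2/(163 - 1*(-12000)) = 2/(163 + 12000) = 2/12163 ≈ 0.00016443)
a(Z(-13, -4)) - j = (-60 + 2*(8 - 4)²) - 1*2/12163 = (-60 + 2*4²) - 2/12163 = (-60 + 2*16) - 2/12163 = (-60 + 32) - 2/12163 = -28 - 2/12163 = -340566/12163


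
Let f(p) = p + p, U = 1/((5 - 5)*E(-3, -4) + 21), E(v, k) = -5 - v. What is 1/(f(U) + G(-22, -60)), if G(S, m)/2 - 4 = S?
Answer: -21/754 ≈ -0.027851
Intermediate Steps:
G(S, m) = 8 + 2*S
U = 1/21 (U = 1/((5 - 5)*(-5 - 1*(-3)) + 21) = 1/(0*(-5 + 3) + 21) = 1/(0*(-2) + 21) = 1/(0 + 21) = 1/21 ≈ 0.047619)
f(p) = 2*p
1/(f(U) + G(-22, -60)) = 1/(2*(1/21) + (8 + 2*(-22))) = 1/(2/21 + (8 - 44)) = 1/(2/21 - 36) = 1/(-754/21) = -21/754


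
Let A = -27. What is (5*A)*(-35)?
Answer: 4725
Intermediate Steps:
(5*A)*(-35) = (5*(-27))*(-35) = -135*(-35) = 4725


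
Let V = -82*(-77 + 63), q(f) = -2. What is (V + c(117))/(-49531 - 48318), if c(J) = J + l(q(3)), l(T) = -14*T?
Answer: -1293/97849 ≈ -0.013214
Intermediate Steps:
c(J) = 28 + J (c(J) = J - 14*(-2) = J + 28 = 28 + J)
V = 1148 (V = -82*(-14) = 1148)
(V + c(117))/(-49531 - 48318) = (1148 + (28 + 117))/(-49531 - 48318) = (1148 + 145)/(-97849) = 1293*(-1/97849) = -1293/97849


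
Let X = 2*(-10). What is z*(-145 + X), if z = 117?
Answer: -19305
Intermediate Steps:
X = -20
z*(-145 + X) = 117*(-145 - 20) = 117*(-165) = -19305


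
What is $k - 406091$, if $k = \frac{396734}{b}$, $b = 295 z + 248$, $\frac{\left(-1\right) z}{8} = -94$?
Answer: $- \frac{45093770637}{111044} \approx -4.0609 \cdot 10^{5}$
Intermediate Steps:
$z = 752$ ($z = \left(-8\right) \left(-94\right) = 752$)
$b = 222088$ ($b = 295 \cdot 752 + 248 = 221840 + 248 = 222088$)
$k = \frac{198367}{111044}$ ($k = \frac{396734}{222088} = 396734 \cdot \frac{1}{222088} = \frac{198367}{111044} \approx 1.7864$)
$k - 406091 = \frac{198367}{111044} - 406091 = - \frac{45093770637}{111044}$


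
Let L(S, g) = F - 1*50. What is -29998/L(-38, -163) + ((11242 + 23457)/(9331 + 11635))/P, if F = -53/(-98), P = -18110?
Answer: 1116226536138987/1840378078220 ≈ 606.52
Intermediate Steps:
F = 53/98 (F = -53*(-1/98) = 53/98 ≈ 0.54082)
L(S, g) = -4847/98 (L(S, g) = 53/98 - 1*50 = 53/98 - 50 = -4847/98)
-29998/L(-38, -163) + ((11242 + 23457)/(9331 + 11635))/P = -29998/(-4847/98) + ((11242 + 23457)/(9331 + 11635))/(-18110) = -29998*(-98/4847) + (34699/20966)*(-1/18110) = 2939804/4847 + (34699*(1/20966))*(-1/18110) = 2939804/4847 + (34699/20966)*(-1/18110) = 2939804/4847 - 34699/379694260 = 1116226536138987/1840378078220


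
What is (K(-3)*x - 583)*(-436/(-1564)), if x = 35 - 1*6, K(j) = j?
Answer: -73030/391 ≈ -186.78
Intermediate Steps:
x = 29 (x = 35 - 6 = 29)
(K(-3)*x - 583)*(-436/(-1564)) = (-3*29 - 583)*(-436/(-1564)) = (-87 - 583)*(-436*(-1/1564)) = -670*109/391 = -73030/391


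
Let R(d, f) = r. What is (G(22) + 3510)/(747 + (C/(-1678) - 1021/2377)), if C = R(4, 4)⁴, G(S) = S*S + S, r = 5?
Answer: 16018241696/2976289819 ≈ 5.3820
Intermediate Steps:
R(d, f) = 5
G(S) = S + S² (G(S) = S² + S = S + S²)
C = 625 (C = 5⁴ = 625)
(G(22) + 3510)/(747 + (C/(-1678) - 1021/2377)) = (22*(1 + 22) + 3510)/(747 + (625/(-1678) - 1021/2377)) = (22*23 + 3510)/(747 + (625*(-1/1678) - 1021*1/2377)) = (506 + 3510)/(747 + (-625/1678 - 1021/2377)) = 4016/(747 - 3198863/3988606) = 4016/(2976289819/3988606) = 4016*(3988606/2976289819) = 16018241696/2976289819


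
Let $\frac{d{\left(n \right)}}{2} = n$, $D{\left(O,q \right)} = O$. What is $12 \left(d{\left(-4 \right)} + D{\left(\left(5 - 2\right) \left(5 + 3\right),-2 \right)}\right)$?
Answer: $192$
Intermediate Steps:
$d{\left(n \right)} = 2 n$
$12 \left(d{\left(-4 \right)} + D{\left(\left(5 - 2\right) \left(5 + 3\right),-2 \right)}\right) = 12 \left(2 \left(-4\right) + \left(5 - 2\right) \left(5 + 3\right)\right) = 12 \left(-8 + 3 \cdot 8\right) = 12 \left(-8 + 24\right) = 12 \cdot 16 = 192$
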